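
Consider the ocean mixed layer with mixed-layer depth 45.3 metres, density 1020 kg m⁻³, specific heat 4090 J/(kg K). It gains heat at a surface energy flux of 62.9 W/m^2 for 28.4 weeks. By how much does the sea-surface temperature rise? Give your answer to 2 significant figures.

5.7 K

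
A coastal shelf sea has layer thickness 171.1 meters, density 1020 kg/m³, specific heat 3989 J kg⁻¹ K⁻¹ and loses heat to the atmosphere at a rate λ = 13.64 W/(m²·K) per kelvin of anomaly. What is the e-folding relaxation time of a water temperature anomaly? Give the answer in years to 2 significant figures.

Areal heat capacity C = ρ c_p D = 1020 × 3989 × 171.1 = 6.96×10^8 J/(m²·K).
Relaxation time τ = C / λ = 6.96×10^8 / 13.64 = 5.10×10^7 s.
In years: 5.10×10^7 s / (3.156×10^7 s/year) = 1.62 years.

1.6 years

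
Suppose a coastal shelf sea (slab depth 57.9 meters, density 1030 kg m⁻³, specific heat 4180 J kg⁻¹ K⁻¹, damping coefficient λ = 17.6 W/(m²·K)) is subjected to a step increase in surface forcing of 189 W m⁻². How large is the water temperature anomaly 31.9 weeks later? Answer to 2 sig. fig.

Areal heat capacity C = ρ c_p D = 1030 × 4180 × 57.9 = 2.49×10^8 J/(m²·K).
τ = C / λ = 2.49×10^8 / 17.6 = 1.42×10^7 s.
Equilibrium anomaly ΔT_eq = F / λ = 189 / 17.6 = 10.7 K.
t = 31.9 weeks = 1.93×10^7 s, so t/τ = 1.36.
ΔT(t) = ΔT_eq (1 − e^(−t/τ)) = 10.7 × (1 − e^−1.36) = 7.99 K.

8.0 K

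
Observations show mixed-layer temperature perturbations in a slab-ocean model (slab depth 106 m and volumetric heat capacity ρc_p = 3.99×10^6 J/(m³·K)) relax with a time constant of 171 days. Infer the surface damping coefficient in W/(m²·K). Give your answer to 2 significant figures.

Areal heat capacity C = ρc_p × D = 3.99×10^6 × 106 = 4.23×10^8 J/(m^2 K).
τ = 171 days = 1.48×10^7 s.
λ = C / τ = 4.23×10^8 / 1.48×10^7 = 28.6 W/(m²·K).

29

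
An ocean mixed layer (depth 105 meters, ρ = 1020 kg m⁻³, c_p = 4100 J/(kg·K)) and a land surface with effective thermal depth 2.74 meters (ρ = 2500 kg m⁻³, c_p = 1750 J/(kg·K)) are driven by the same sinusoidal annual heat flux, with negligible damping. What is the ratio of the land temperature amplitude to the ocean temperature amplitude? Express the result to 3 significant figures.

36.6

C_ocean = 1020 × 4100 × 105 = 4.39×10^8 J/(m²·K).
C_land = 2500 × 1750 × 2.74 = 1.20×10^7 J/(m²·K).
Undamped amplitude ∝ 1/C, so A_land/A_ocean = C_ocean/C_land = 36.6.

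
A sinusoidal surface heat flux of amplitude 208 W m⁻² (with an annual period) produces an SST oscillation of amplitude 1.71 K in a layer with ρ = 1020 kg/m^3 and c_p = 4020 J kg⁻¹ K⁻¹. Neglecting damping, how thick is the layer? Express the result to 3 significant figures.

ω = 2π / 3.15×10^7 s = 1.99×10^-7 s⁻¹.
Required C = F₀ / (A ω) = 208 / (1.71 × 1.99×10^-7) = 6.11×10^8 J/(m²·K).
D = C / (ρ c_p) = 6.11×10^8 / (1020 × 4020) = 149 m.

149 m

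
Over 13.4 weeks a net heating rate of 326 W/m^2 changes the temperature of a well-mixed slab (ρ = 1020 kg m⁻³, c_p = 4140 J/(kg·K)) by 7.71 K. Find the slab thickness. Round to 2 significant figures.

Heat input Q = F Δt = 326 × 8.10×10^6 s = 2.64×10^9 J/m².
Required areal heat capacity C = Q / ΔT = 3.43×10^8 J/(m²·K).
Depth D = C / (ρ c_p) = 3.43×10^8 / (1020 × 4140) = 81.1 m.

81 m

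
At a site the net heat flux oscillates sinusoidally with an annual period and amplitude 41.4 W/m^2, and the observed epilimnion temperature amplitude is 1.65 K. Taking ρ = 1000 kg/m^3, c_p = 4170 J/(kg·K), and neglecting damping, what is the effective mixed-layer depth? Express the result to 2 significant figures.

ω = 2π / 3.15×10^7 s = 1.99×10^-7 s⁻¹.
Required C = F₀ / (A ω) = 41.4 / (1.65 × 1.99×10^-7) = 1.26×10^8 J/(m²·K).
D = C / (ρ c_p) = 1.26×10^8 / (1000 × 4170) = 30.2 m.

30 m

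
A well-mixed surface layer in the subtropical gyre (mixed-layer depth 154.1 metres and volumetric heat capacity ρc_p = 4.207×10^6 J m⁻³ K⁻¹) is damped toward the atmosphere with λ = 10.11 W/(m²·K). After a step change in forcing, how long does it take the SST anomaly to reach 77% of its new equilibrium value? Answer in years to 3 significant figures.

2.99 years

Areal heat capacity C = ρc_p × D = 4.207×10^6 × 154.1 = 6.48×10^8 J/(m^2 K).
τ = C / λ = 6.48×10^8 / 10.11 = 6.41×10^7 s.
Fraction reached: 1 − e^(−t/τ) = 0.77 ⇒ t = −τ ln(1 − 0.77) = τ × 1.47.
t = 9.42×10^7 s = 2.99 years.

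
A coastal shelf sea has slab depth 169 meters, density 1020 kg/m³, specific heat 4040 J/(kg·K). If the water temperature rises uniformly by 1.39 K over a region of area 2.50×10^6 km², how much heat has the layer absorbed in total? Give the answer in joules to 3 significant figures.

Areal heat capacity C = ρ c_p D = 1020 × 4040 × 169 = 6.96×10^8 J m⁻² K⁻¹.
Heat per unit area: q = C ΔT = 6.96×10^8 × 1.39 = 9.68×10^8 J/m².
Total heat: Q = q × A = 9.68×10^8 × (2.50×10^6 × 10⁶ m²) = 2.42×10^21 J.

2.42×10^21 J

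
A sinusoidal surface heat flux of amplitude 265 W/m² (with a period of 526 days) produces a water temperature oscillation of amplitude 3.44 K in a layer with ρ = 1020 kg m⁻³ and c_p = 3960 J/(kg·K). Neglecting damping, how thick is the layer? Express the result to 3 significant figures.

138 m

ω = 2π / 4.54×10^7 s = 1.38×10^-7 s⁻¹.
Required C = F₀ / (A ω) = 265 / (3.44 × 1.38×10^-7) = 5.57×10^8 J/(m²·K).
D = C / (ρ c_p) = 5.57×10^8 / (1020 × 3960) = 138 m.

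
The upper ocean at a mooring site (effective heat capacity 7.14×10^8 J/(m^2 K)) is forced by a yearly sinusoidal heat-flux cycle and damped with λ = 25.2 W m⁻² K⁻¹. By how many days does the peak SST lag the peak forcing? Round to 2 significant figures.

81 days

Areal heat capacity C = 7.14×10^8 J/(m^2 K) (given).
ω = 2π / 3.15×10^7 s = 1.99×10^-7 s⁻¹.
Phase lag φ = arctan(Cω/λ) = arctan(142/25.2) = 1.40 rad.
Time lag = φ / ω = 1.40 / 1.99×10^-7 = 7.00×10^6 s = 81.1 days.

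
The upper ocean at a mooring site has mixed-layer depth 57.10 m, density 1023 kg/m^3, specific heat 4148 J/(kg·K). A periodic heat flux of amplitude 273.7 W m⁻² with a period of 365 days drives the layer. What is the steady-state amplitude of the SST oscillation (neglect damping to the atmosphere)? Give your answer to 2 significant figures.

Areal heat capacity C = ρ c_p D = 1023 × 4148 × 57.10 = 2.42×10^8 J/(m²·K).
Angular frequency ω = 2π / T = 2π / 3.15×10^7 s = 1.99×10^-7 s⁻¹.
Cω = 2.42×10^8 × 1.99×10^-7 = 48.3 W/(m²·K).
Amplitude A = F₀ / (Cω) = 273.7 / 48.3 = 5.67 K.

5.7 K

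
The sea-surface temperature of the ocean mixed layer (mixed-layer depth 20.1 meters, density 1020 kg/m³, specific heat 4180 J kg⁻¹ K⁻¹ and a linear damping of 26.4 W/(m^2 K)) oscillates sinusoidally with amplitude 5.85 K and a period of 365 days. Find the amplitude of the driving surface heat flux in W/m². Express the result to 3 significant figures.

Areal heat capacity C = ρ c_p D = 1020 × 4180 × 20.1 = 8.57×10^7 J/(m^2 K).
ω = 2π / 3.15×10^7 s = 1.99×10^-7 s⁻¹.
√((Cω)² + λ²) = √((17.1)² + 26.4²) = 31.4 W/(m²·K).
F₀ = A × √((Cω)²+λ²) = 5.85 × 31.4 = 184 W/m².

184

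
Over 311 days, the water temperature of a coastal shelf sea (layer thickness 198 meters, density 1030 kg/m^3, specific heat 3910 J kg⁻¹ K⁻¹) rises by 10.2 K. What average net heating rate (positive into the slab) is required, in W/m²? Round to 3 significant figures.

Areal heat capacity C = ρ c_p D = 1030 × 3910 × 198 = 7.97×10^8 J/(m^2 K).
Required heat per unit area: Q = C ΔT = 7.97×10^8 × 10.2 = 8.13×10^9 J/m².
Flux F = Q / Δt = 8.13×10^9 / 2.69×10^7 s = 303 W/m².

303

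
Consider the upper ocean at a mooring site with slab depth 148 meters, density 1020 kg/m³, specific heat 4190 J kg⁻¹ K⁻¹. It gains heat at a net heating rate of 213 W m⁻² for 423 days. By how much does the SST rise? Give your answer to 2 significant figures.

Areal heat capacity C = ρ c_p D = 1020 × 4190 × 148 = 6.33×10^8 J/(m²·K).
Net heat input Q = F Δt = 213 × (423 days × 86400 s/day) = 7.78×10^9 J/m².
ΔT = Q / C = 7.78×10^9 / 6.33×10^8 = 12.3 K.

12 K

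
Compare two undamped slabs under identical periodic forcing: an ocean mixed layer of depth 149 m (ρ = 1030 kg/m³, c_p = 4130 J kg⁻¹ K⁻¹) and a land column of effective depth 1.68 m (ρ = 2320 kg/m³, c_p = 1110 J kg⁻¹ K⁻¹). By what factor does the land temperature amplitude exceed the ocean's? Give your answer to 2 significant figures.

150

C_ocean = 1030 × 4130 × 149 = 6.34×10^8 J/(m²·K).
C_land = 2320 × 1110 × 1.68 = 4.33×10^6 J/(m²·K).
Undamped amplitude ∝ 1/C, so A_land/A_ocean = C_ocean/C_land = 147.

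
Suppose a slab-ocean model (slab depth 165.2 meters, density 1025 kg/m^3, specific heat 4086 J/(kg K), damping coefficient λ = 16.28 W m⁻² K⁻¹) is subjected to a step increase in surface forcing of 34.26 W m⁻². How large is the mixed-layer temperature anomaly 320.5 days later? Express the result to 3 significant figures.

Areal heat capacity C = ρ c_p D = 1025 × 4086 × 165.2 = 6.92×10^8 J m⁻² K⁻¹.
τ = C / λ = 6.92×10^8 / 16.28 = 4.25×10^7 s.
Equilibrium anomaly ΔT_eq = F / λ = 34.26 / 16.28 = 2.10 K.
t = 320.5 days = 2.77×10^7 s, so t/τ = 0.652.
ΔT(t) = ΔT_eq (1 − e^(−t/τ)) = 2.10 × (1 − e^−0.652) = 1.01 K.

1.01 K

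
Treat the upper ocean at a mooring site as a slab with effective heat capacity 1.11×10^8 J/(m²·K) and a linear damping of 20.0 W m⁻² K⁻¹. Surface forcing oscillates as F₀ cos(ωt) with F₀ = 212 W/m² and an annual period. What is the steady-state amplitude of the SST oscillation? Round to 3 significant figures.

Areal heat capacity C = 1.11×10^8 J/(m²·K) (given).
Angular frequency ω = 2π / T = 2π / 3.15×10^7 s = 1.99×10^-7 s⁻¹.
√((Cω)² + λ²) = √((22.1)² + 20.0²) = 29.8 W/(m²·K).
Amplitude A = F₀ / √((Cω)²+λ²) = 212 / 29.8 = 7.11 K.

7.11 K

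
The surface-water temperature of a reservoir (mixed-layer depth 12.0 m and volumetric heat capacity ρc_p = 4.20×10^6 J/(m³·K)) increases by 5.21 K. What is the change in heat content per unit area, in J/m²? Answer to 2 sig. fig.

2.6×10^8

Areal heat capacity C = ρc_p × D = 4.20×10^6 × 12.0 = 5.04×10^7 J m⁻² K⁻¹.
ΔQ = C ΔT = 5.04×10^7 × 5.21 = 2.63×10^8 J/m².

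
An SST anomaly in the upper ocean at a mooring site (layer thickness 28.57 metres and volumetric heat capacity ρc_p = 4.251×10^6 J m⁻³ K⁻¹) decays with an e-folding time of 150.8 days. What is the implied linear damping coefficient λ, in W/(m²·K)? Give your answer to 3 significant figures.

Areal heat capacity C = ρc_p × D = 4.251×10^6 × 28.57 = 1.21×10^8 J/(m²·K).
τ = 150.8 days = 1.30×10^7 s.
λ = C / τ = 1.21×10^8 / 1.30×10^7 = 9.32 W/(m²·K).

9.32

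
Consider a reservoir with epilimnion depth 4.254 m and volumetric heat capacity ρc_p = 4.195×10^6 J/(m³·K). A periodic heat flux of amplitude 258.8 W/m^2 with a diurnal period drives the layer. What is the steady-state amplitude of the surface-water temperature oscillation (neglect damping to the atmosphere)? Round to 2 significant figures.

0.20 K

Areal heat capacity C = ρc_p × D = 4.195×10^6 × 4.254 = 1.78×10^7 J m⁻² K⁻¹.
Angular frequency ω = 2π / T = 2π / 86400 s = 7.27×10^-5 s⁻¹.
Cω = 1.78×10^7 × 7.27×10^-5 = 1300 W/(m²·K).
Amplitude A = F₀ / (Cω) = 258.8 / 1300 = 0.199 K.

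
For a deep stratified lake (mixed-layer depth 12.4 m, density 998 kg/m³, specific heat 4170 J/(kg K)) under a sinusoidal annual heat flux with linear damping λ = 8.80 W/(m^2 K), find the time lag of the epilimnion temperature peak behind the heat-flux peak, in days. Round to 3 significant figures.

50.1 days

Areal heat capacity C = ρ c_p D = 998 × 4170 × 12.4 = 5.16×10^7 J/(m^2 K).
ω = 2π / 3.15×10^7 s = 1.99×10^-7 s⁻¹.
Phase lag φ = arctan(Cω/λ) = arctan(10.3/8.80) = 0.863 rad.
Time lag = φ / ω = 0.863 / 1.99×10^-7 = 4.33×10^6 s = 50.1 days.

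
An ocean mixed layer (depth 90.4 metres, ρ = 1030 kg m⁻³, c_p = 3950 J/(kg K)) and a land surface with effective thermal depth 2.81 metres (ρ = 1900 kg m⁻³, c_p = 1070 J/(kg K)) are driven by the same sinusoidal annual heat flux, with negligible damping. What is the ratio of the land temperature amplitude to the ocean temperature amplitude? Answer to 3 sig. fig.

C_ocean = 1030 × 3950 × 90.4 = 3.68×10^8 J/(m²·K).
C_land = 1900 × 1070 × 2.81 = 5.71×10^6 J/(m²·K).
Undamped amplitude ∝ 1/C, so A_land/A_ocean = C_ocean/C_land = 64.4.

64.4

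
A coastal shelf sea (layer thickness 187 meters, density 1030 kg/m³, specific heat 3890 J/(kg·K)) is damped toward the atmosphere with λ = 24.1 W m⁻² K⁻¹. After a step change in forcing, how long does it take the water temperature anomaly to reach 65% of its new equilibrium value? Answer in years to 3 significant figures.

Areal heat capacity C = ρ c_p D = 1030 × 3890 × 187 = 7.49×10^8 J/(m^2 K).
τ = C / λ = 7.49×10^8 / 24.1 = 3.11×10^7 s.
Fraction reached: 1 − e^(−t/τ) = 0.65 ⇒ t = −τ ln(1 − 0.65) = τ × 1.05.
t = 3.26×10^7 s = 1.03 years.

1.03 years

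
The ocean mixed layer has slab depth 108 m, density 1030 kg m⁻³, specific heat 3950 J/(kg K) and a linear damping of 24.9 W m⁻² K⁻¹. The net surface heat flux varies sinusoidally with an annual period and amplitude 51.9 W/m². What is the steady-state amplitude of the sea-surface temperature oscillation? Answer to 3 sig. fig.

0.570 K

Areal heat capacity C = ρ c_p D = 1030 × 3950 × 108 = 4.39×10^8 J/(m^2 K).
Angular frequency ω = 2π / T = 2π / 3.15×10^7 s = 1.99×10^-7 s⁻¹.
√((Cω)² + λ²) = √((87.5)² + 24.9²) = 91.0 W/(m²·K).
Amplitude A = F₀ / √((Cω)²+λ²) = 51.9 / 91.0 = 0.570 K.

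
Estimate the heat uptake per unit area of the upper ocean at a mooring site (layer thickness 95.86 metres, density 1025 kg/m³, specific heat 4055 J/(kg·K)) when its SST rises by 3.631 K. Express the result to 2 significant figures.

1.4×10^9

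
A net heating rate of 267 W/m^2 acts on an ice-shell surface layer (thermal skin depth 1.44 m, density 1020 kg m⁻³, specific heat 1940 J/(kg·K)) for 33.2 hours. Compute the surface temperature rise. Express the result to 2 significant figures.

Areal heat capacity C = ρ c_p D = 1020 × 1940 × 1.44 = 2.85×10^6 J/(m^2 K).
Net heat input Q = F Δt = 267 × (33.2 hours × 3600 s/hour) = 3.19×10^7 J/m².
ΔT = Q / C = 3.19×10^7 / 2.85×10^6 = 11.2 K.

11 K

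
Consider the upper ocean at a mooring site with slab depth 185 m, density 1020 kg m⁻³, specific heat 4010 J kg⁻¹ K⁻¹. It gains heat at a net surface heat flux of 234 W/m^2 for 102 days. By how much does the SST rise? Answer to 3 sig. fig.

Areal heat capacity C = ρ c_p D = 1020 × 4010 × 185 = 7.57×10^8 J/(m^2 K).
Net heat input Q = F Δt = 234 × (102 days × 86400 s/day) = 2.06×10^9 J/m².
ΔT = Q / C = 2.06×10^9 / 7.57×10^8 = 2.73 K.

2.73 K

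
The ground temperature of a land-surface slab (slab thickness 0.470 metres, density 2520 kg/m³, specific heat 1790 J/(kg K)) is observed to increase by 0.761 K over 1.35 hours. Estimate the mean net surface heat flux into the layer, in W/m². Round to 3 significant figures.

332

Areal heat capacity C = ρ c_p D = 2520 × 1790 × 0.470 = 2.12×10^6 J/(m^2 K).
Required heat per unit area: Q = C ΔT = 2.12×10^6 × 0.761 = 1.61×10^6 J/m².
Flux F = Q / Δt = 1.61×10^6 / 4860 s = 332 W/m².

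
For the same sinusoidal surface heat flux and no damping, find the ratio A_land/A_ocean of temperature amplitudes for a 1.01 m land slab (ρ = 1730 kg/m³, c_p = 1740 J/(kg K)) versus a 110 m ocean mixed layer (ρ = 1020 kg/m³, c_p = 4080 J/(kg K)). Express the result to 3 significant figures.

151

C_ocean = 1020 × 4080 × 110 = 4.58×10^8 J/(m²·K).
C_land = 1730 × 1740 × 1.01 = 3.04×10^6 J/(m²·K).
Undamped amplitude ∝ 1/C, so A_land/A_ocean = C_ocean/C_land = 151.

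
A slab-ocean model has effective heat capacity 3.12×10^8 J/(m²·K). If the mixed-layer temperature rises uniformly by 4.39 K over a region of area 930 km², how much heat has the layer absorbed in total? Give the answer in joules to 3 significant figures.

Areal heat capacity C = 3.12×10^8 J/(m²·K) (given).
Heat per unit area: q = C ΔT = 3.12×10^8 × 4.39 = 1.37×10^9 J/m².
Total heat: Q = q × A = 1.37×10^9 × (930 × 10⁶ m²) = 1.27×10^18 J.

1.27×10^18 J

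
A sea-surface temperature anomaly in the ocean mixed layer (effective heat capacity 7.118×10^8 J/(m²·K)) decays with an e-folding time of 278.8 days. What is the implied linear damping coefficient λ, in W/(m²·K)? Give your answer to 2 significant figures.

30

Areal heat capacity C = 7.118×10^8 J/(m²·K) (given).
τ = 278.8 days = 2.41×10^7 s.
λ = C / τ = 7.12×10^8 / 2.41×10^7 = 29.5 W/(m²·K).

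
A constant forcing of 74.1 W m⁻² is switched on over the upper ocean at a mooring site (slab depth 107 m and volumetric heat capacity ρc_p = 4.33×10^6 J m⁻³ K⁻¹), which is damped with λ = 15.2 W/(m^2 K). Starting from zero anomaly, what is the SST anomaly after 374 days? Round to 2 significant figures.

3.2 K

Areal heat capacity C = ρc_p × D = 4.33×10^6 × 107 = 4.63×10^8 J/(m^2 K).
τ = C / λ = 4.63×10^8 / 15.2 = 3.05×10^7 s.
Equilibrium anomaly ΔT_eq = F / λ = 74.1 / 15.2 = 4.88 K.
t = 374 days = 3.23×10^7 s, so t/τ = 1.06.
ΔT(t) = ΔT_eq (1 − e^(−t/τ)) = 4.88 × (1 − e^−1.06) = 3.19 K.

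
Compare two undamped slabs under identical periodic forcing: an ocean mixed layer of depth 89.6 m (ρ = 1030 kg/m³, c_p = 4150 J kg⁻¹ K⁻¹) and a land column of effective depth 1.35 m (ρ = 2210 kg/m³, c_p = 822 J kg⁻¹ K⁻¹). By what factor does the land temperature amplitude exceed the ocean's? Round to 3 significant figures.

156

C_ocean = 1030 × 4150 × 89.6 = 3.83×10^8 J/(m²·K).
C_land = 2210 × 822 × 1.35 = 2.45×10^6 J/(m²·K).
Undamped amplitude ∝ 1/C, so A_land/A_ocean = C_ocean/C_land = 156.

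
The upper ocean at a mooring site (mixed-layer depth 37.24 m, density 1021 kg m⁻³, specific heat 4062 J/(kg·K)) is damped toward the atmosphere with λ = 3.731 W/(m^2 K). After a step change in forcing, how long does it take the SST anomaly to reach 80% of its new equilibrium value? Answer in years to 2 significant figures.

Areal heat capacity C = ρ c_p D = 1021 × 4062 × 37.24 = 1.54×10^8 J m⁻² K⁻¹.
τ = C / λ = 1.54×10^8 / 3.731 = 4.14×10^7 s.
Fraction reached: 1 − e^(−t/τ) = 0.80 ⇒ t = −τ ln(1 − 0.80) = τ × 1.61.
t = 6.66×10^7 s = 2.11 years.

2.1 years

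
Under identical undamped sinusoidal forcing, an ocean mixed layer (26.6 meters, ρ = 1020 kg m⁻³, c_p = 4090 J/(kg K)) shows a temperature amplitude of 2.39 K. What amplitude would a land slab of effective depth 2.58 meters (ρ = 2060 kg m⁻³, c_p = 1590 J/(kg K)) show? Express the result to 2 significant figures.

C_ocean = 1.11×10^8 J/(m²·K); C_land = 8.45×10^6 J/(m²·K).
A ∝ 1/C ⇒ A_land = A_ocean × C_ocean/C_land = 2.39 × 13.1 = 31.4 K.

31 K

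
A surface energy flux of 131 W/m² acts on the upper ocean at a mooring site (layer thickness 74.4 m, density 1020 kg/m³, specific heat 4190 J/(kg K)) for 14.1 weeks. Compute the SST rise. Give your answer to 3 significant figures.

Areal heat capacity C = ρ c_p D = 1020 × 4190 × 74.4 = 3.18×10^8 J/(m²·K).
Net heat input Q = F Δt = 131 × (14.1 weeks × 6.048×10^5 s/week) = 1.12×10^9 J/m².
ΔT = Q / C = 1.12×10^9 / 3.18×10^8 = 3.51 K.

3.51 K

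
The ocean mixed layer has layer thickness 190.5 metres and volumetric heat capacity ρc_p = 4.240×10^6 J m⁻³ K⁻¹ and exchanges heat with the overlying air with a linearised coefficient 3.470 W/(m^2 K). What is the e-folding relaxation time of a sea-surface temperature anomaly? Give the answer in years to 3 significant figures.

Areal heat capacity C = ρc_p × D = 4.240×10^6 × 190.5 = 8.08×10^8 J m⁻² K⁻¹.
Relaxation time τ = C / λ = 8.08×10^8 / 3.470 = 2.33×10^8 s.
In years: 2.33×10^8 s / (3.156×10^7 s/year) = 7.38 years.

7.38 years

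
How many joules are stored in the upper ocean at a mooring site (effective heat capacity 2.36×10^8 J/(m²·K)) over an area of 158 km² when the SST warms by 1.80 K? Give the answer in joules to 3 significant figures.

Areal heat capacity C = 2.36×10^8 J/(m²·K) (given).
Heat per unit area: q = C ΔT = 2.36×10^8 × 1.80 = 4.25×10^8 J/m².
Total heat: Q = q × A = 4.25×10^8 × (158 × 10⁶ m²) = 6.71×10^16 J.

6.71×10^16 J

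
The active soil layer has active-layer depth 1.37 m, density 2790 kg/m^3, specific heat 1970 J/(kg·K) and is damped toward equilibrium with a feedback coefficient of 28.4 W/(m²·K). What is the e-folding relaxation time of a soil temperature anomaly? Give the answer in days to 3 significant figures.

Areal heat capacity C = ρ c_p D = 2790 × 1970 × 1.37 = 7.53×10^6 J/(m²·K).
Relaxation time τ = C / λ = 7.53×10^6 / 28.4 = 2.65×10^5 s.
In days: 2.65×10^5 s / (86400 s/day) = 3.07 days.

3.07 days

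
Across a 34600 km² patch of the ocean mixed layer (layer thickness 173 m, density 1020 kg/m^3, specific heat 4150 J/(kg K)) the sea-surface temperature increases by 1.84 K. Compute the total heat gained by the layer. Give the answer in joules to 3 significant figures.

Areal heat capacity C = ρ c_p D = 1020 × 4150 × 173 = 7.32×10^8 J/(m²·K).
Heat per unit area: q = C ΔT = 7.32×10^8 × 1.84 = 1.35×10^9 J/m².
Total heat: Q = q × A = 1.35×10^9 × (34600 × 10⁶ m²) = 4.66×10^19 J.

4.66×10^19 J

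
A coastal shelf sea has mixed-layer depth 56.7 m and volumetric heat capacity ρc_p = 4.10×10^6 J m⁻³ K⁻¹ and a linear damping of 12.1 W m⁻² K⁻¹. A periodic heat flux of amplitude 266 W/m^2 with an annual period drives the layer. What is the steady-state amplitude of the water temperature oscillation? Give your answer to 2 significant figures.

Areal heat capacity C = ρc_p × D = 4.10×10^6 × 56.7 = 2.32×10^8 J m⁻² K⁻¹.
Angular frequency ω = 2π / T = 2π / 3.15×10^7 s = 1.99×10^-7 s⁻¹.
√((Cω)² + λ²) = √((46.3)² + 12.1²) = 47.9 W/(m²·K).
Amplitude A = F₀ / √((Cω)²+λ²) = 266 / 47.9 = 5.56 K.

5.6 K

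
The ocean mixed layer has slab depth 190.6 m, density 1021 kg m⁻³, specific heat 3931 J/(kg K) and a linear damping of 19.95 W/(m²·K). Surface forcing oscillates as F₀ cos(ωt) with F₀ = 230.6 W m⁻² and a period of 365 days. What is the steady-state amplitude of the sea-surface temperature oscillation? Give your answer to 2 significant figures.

1.5 K

Areal heat capacity C = ρ c_p D = 1021 × 3931 × 190.6 = 7.65×10^8 J/(m²·K).
Angular frequency ω = 2π / T = 2π / 3.15×10^7 s = 1.99×10^-7 s⁻¹.
√((Cω)² + λ²) = √((152)² + 19.95²) = 154 W/(m²·K).
Amplitude A = F₀ / √((Cω)²+λ²) = 230.6 / 154 = 1.50 K.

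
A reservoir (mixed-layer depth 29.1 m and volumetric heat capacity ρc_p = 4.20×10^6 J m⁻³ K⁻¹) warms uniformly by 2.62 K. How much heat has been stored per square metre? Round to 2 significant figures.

Areal heat capacity C = ρc_p × D = 4.20×10^6 × 29.1 = 1.22×10^8 J m⁻² K⁻¹.
ΔQ = C ΔT = 1.22×10^8 × 2.62 = 3.20×10^8 J/m².

3.2×10^8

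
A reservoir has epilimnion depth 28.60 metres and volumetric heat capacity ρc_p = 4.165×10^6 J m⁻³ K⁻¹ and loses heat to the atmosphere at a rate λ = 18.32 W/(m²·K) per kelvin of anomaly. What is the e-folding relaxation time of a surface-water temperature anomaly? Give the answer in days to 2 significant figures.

Areal heat capacity C = ρc_p × D = 4.165×10^6 × 28.60 = 1.19×10^8 J m⁻² K⁻¹.
Relaxation time τ = C / λ = 1.19×10^8 / 18.32 = 6.50×10^6 s.
In days: 6.50×10^6 s / (86400 s/day) = 75.3 days.

75 days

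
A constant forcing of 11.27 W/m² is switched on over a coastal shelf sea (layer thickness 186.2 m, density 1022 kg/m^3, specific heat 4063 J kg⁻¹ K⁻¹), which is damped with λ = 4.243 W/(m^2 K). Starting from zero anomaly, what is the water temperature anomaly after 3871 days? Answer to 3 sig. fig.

2.23 K

Areal heat capacity C = ρ c_p D = 1022 × 4063 × 186.2 = 7.73×10^8 J m⁻² K⁻¹.
τ = C / λ = 7.73×10^8 / 4.243 = 1.82×10^8 s.
Equilibrium anomaly ΔT_eq = F / λ = 11.27 / 4.243 = 2.66 K.
t = 3871 days = 3.34×10^8 s, so t/τ = 1.84.
ΔT(t) = ΔT_eq (1 − e^(−t/τ)) = 2.66 × (1 − e^−1.84) = 2.23 K.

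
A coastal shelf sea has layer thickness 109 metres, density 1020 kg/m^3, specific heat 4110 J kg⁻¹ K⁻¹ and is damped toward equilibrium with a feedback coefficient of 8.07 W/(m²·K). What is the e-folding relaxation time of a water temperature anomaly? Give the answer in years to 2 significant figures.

1.8 years

Areal heat capacity C = ρ c_p D = 1020 × 4110 × 109 = 4.57×10^8 J m⁻² K⁻¹.
Relaxation time τ = C / λ = 4.57×10^8 / 8.07 = 5.66×10^7 s.
In years: 5.66×10^7 s / (3.156×10^7 s/year) = 1.79 years.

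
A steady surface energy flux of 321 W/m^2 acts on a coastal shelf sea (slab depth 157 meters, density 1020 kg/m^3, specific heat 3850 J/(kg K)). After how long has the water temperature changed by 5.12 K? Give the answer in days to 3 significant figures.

114 days

Areal heat capacity C = ρ c_p D = 1020 × 3850 × 157 = 6.17×10^8 J/(m^2 K).
Time required: Δt = C ΔT / F = 6.17×10^8 × 5.12 / 321 = 9.83×10^6 s.
In days: 9.83×10^6 s / (86400 s/day) = 114 days.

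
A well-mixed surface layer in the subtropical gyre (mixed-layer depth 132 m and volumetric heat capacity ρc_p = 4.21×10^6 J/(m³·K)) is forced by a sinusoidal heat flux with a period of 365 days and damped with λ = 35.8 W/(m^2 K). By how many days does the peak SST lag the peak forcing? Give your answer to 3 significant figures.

73.1 days

Areal heat capacity C = ρc_p × D = 4.21×10^6 × 132 = 5.56×10^8 J/(m^2 K).
ω = 2π / 3.15×10^7 s = 1.99×10^-7 s⁻¹.
Phase lag φ = arctan(Cω/λ) = arctan(111/35.8) = 1.26 rad.
Time lag = φ / ω = 1.26 / 1.99×10^-7 = 6.31×10^6 s = 73.1 days.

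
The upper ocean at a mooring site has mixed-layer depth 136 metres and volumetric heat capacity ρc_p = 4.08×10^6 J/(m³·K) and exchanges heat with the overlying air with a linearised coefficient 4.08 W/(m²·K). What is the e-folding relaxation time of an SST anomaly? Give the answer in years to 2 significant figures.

Areal heat capacity C = ρc_p × D = 4.08×10^6 × 136 = 5.55×10^8 J m⁻² K⁻¹.
Relaxation time τ = C / λ = 5.55×10^8 / 4.08 = 1.36×10^8 s.
In years: 1.36×10^8 s / (3.156×10^7 s/year) = 4.31 years.

4.3 years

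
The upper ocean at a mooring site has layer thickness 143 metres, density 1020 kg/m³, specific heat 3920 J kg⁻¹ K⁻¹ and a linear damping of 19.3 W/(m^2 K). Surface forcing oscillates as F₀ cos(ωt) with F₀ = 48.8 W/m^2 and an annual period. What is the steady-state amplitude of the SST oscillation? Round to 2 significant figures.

0.42 K

Areal heat capacity C = ρ c_p D = 1020 × 3920 × 143 = 5.72×10^8 J m⁻² K⁻¹.
Angular frequency ω = 2π / T = 2π / 3.15×10^7 s = 1.99×10^-7 s⁻¹.
√((Cω)² + λ²) = √((114)² + 19.3²) = 116 W/(m²·K).
Amplitude A = F₀ / √((Cω)²+λ²) = 48.8 / 116 = 0.422 K.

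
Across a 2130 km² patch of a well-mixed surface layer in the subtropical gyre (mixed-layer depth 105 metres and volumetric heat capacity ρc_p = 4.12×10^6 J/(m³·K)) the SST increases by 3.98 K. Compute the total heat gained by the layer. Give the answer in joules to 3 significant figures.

Areal heat capacity C = ρc_p × D = 4.12×10^6 × 105 = 4.33×10^8 J/(m²·K).
Heat per unit area: q = C ΔT = 4.33×10^8 × 3.98 = 1.72×10^9 J/m².
Total heat: Q = q × A = 1.72×10^9 × (2130 × 10⁶ m²) = 3.67×10^18 J.

3.67×10^18 J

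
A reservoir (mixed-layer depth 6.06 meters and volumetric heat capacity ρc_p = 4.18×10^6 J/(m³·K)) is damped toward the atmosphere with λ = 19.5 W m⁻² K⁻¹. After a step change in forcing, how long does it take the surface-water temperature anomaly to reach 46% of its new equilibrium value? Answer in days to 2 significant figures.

Areal heat capacity C = ρc_p × D = 4.18×10^6 × 6.06 = 2.53×10^7 J/(m²·K).
τ = C / λ = 2.53×10^7 / 19.5 = 1.30×10^6 s.
Fraction reached: 1 − e^(−t/τ) = 0.46 ⇒ t = −τ ln(1 − 0.46) = τ × 0.616.
t = 8.00×10^5 s = 9.26 days.

9.3 days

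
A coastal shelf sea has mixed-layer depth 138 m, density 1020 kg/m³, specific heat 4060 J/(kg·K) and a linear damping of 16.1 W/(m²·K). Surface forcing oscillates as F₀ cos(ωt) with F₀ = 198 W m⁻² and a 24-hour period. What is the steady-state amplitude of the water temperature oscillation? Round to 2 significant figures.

0.0048 K

Areal heat capacity C = ρ c_p D = 1020 × 4060 × 138 = 5.71×10^8 J/(m^2 K).
Angular frequency ω = 2π / T = 2π / 86400 s = 7.27×10^-5 s⁻¹.
√((Cω)² + λ²) = √((41600)² + 16.1²) = 41600 W/(m²·K).
Amplitude A = F₀ / √((Cω)²+λ²) = 198 / 41600 = 0.00476 K.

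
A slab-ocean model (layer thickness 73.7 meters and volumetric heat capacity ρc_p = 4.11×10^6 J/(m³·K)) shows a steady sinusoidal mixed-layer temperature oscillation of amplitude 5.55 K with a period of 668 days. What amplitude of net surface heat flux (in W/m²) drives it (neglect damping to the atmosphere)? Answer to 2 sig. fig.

Areal heat capacity C = ρc_p × D = 4.11×10^6 × 73.7 = 3.03×10^8 J m⁻² K⁻¹.
ω = 2π / 5.77×10^7 s = 1.09×10^-7 s⁻¹.
Cω = 3.03×10^8 × 1.09×10^-7 = 33.0 W/(m²·K).
F₀ = A × Cω = 5.55 × 33.0 = 183 W/m².

180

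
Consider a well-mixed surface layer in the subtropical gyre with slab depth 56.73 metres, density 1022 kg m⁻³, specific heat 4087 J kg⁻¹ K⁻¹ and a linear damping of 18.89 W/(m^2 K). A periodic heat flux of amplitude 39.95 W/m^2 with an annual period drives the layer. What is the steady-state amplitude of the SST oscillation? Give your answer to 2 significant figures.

0.79 K

Areal heat capacity C = ρ c_p D = 1022 × 4087 × 56.73 = 2.37×10^8 J m⁻² K⁻¹.
Angular frequency ω = 2π / T = 2π / 3.15×10^7 s = 1.99×10^-7 s⁻¹.
√((Cω)² + λ²) = √((47.2)² + 18.89²) = 50.8 W/(m²·K).
Amplitude A = F₀ / √((Cω)²+λ²) = 39.95 / 50.8 = 0.786 K.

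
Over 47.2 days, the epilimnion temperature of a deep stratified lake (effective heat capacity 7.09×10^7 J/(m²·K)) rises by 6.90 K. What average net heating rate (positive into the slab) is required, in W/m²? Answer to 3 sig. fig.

120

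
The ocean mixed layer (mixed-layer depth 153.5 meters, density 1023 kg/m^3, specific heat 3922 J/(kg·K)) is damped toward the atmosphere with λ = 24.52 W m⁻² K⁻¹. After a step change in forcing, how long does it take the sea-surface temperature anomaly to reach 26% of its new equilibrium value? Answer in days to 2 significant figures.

88 days

Areal heat capacity C = ρ c_p D = 1023 × 3922 × 153.5 = 6.16×10^8 J m⁻² K⁻¹.
τ = C / λ = 6.16×10^8 / 24.52 = 2.51×10^7 s.
Fraction reached: 1 − e^(−t/τ) = 0.26 ⇒ t = −τ ln(1 − 0.26) = τ × 0.301.
t = 7.56×10^6 s = 87.5 days.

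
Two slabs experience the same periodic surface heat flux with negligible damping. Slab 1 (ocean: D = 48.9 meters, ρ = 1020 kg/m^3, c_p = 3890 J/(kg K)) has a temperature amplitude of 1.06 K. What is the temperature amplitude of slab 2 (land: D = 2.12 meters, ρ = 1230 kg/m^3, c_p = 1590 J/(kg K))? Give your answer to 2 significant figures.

50 K

C_ocean = 1.94×10^8 J/(m²·K); C_land = 4.15×10^6 J/(m²·K).
A ∝ 1/C ⇒ A_land = A_ocean × C_ocean/C_land = 1.06 × 46.8 = 49.6 K.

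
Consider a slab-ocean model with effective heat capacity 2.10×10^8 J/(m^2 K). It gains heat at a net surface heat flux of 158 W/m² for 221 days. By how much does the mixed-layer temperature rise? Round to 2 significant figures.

14 K

Areal heat capacity C = 2.10×10^8 J/(m^2 K) (given).
Net heat input Q = F Δt = 158 × (221 days × 86400 s/day) = 3.02×10^9 J/m².
ΔT = Q / C = 3.02×10^9 / 2.10×10^8 = 14.4 K.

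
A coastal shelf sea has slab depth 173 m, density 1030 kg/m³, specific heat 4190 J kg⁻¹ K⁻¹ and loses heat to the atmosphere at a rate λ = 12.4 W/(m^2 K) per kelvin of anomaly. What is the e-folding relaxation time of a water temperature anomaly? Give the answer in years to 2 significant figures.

Areal heat capacity C = ρ c_p D = 1030 × 4190 × 173 = 7.47×10^8 J/(m^2 K).
Relaxation time τ = C / λ = 7.47×10^8 / 12.4 = 6.02×10^7 s.
In years: 6.02×10^7 s / (3.156×10^7 s/year) = 1.91 years.

1.9 years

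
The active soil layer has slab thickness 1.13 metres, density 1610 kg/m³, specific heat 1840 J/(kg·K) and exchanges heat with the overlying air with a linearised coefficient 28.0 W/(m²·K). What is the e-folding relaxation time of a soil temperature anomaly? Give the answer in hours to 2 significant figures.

Areal heat capacity C = ρ c_p D = 1610 × 1840 × 1.13 = 3.35×10^6 J/(m^2 K).
Relaxation time τ = C / λ = 3.35×10^6 / 28.0 = 1.20×10^5 s.
In hours: 1.20×10^5 s / (3600 s/hour) = 33.2 hours.

33 hours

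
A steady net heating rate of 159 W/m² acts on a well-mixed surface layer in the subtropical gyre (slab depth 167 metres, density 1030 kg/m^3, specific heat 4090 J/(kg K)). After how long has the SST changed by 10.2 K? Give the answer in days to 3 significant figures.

Areal heat capacity C = ρ c_p D = 1030 × 4090 × 167 = 7.04×10^8 J/(m²·K).
Time required: Δt = C ΔT / F = 7.04×10^8 × 10.2 / 159 = 4.51×10^7 s.
In days: 4.51×10^7 s / (86400 s/day) = 522 days.

522 days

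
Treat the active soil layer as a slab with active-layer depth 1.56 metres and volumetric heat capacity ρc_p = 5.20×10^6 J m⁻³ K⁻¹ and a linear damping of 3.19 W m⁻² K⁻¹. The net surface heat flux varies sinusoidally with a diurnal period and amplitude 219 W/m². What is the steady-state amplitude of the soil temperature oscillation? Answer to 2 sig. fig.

0.37 K

Areal heat capacity C = ρc_p × D = 5.20×10^6 × 1.56 = 8.11×10^6 J/(m²·K).
Angular frequency ω = 2π / T = 2π / 86400 s = 7.27×10^-5 s⁻¹.
√((Cω)² + λ²) = √((590)² + 3.19²) = 590 W/(m²·K).
Amplitude A = F₀ / √((Cω)²+λ²) = 219 / 590 = 0.371 K.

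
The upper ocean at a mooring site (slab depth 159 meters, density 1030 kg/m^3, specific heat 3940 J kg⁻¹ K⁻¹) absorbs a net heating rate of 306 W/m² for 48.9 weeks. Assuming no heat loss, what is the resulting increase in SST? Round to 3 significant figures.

14.0 K

Areal heat capacity C = ρ c_p D = 1030 × 3940 × 159 = 6.45×10^8 J/(m²·K).
Net heat input Q = F Δt = 306 × (48.9 weeks × 6.048×10^5 s/week) = 9.05×10^9 J/m².
ΔT = Q / C = 9.05×10^9 / 6.45×10^8 = 14.0 K.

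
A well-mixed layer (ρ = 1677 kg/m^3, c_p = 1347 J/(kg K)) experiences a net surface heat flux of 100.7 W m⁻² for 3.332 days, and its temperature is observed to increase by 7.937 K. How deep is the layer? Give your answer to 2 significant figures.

1.6 m

Heat input Q = F Δt = 100.7 × 2.88×10^5 s = 2.90×10^7 J/m².
Required areal heat capacity C = Q / ΔT = 3.65×10^6 J/(m²·K).
Depth D = C / (ρ c_p) = 3.65×10^6 / (1677 × 1347) = 1.62 m.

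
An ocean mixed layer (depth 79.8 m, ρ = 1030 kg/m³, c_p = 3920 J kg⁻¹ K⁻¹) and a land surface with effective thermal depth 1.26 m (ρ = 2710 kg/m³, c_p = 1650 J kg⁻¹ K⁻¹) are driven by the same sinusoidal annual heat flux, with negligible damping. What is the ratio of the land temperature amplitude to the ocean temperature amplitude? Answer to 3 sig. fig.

57.2

C_ocean = 1030 × 3920 × 79.8 = 3.22×10^8 J/(m²·K).
C_land = 2710 × 1650 × 1.26 = 5.63×10^6 J/(m²·K).
Undamped amplitude ∝ 1/C, so A_land/A_ocean = C_ocean/C_land = 57.2.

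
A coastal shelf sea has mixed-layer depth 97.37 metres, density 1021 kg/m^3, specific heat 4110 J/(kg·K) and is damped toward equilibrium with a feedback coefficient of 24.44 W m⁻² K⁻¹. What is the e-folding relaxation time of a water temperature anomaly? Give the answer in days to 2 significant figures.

190 days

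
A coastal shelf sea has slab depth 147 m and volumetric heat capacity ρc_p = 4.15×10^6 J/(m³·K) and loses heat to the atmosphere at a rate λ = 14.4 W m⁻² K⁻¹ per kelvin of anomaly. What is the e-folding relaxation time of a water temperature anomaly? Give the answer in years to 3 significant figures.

1.34 years

Areal heat capacity C = ρc_p × D = 4.15×10^6 × 147 = 6.10×10^8 J/(m^2 K).
Relaxation time τ = C / λ = 6.10×10^8 / 14.4 = 4.24×10^7 s.
In years: 4.24×10^7 s / (3.156×10^7 s/year) = 1.34 years.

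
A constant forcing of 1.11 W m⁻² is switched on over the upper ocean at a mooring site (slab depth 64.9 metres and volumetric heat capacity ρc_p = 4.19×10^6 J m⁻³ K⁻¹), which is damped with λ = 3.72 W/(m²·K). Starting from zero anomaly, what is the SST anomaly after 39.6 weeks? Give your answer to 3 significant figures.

0.0834 K

Areal heat capacity C = ρc_p × D = 4.19×10^6 × 64.9 = 2.72×10^8 J/(m^2 K).
τ = C / λ = 2.72×10^8 / 3.72 = 7.31×10^7 s.
Equilibrium anomaly ΔT_eq = F / λ = 1.11 / 3.72 = 0.298 K.
t = 39.6 weeks = 2.40×10^7 s, so t/τ = 0.328.
ΔT(t) = ΔT_eq (1 − e^(−t/τ)) = 0.298 × (1 − e^−0.328) = 0.0834 K.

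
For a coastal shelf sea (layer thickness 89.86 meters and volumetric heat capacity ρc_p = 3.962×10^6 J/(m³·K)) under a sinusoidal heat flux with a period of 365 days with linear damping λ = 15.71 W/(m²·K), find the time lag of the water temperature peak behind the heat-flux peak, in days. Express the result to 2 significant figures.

79 days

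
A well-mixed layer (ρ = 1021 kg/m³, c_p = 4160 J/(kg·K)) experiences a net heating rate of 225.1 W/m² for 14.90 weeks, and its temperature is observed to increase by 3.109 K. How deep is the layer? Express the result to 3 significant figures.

154 m

Heat input Q = F Δt = 225.1 × 9.01×10^6 s = 2.03×10^9 J/m².
Required areal heat capacity C = Q / ΔT = 6.52×10^8 J/(m²·K).
Depth D = C / (ρ c_p) = 6.52×10^8 / (1021 × 4160) = 154 m.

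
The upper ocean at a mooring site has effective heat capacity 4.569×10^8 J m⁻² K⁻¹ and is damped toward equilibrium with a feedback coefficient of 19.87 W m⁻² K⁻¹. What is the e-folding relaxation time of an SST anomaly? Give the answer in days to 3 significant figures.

266 days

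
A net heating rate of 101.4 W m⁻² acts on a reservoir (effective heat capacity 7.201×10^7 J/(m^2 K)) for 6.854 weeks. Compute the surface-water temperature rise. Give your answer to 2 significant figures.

Areal heat capacity C = 7.201×10^7 J/(m^2 K) (given).
Net heat input Q = F Δt = 101.4 × (6.854 weeks × 6.048×10^5 s/week) = 4.20×10^8 J/m².
ΔT = Q / C = 4.20×10^8 / 7.20×10^7 = 5.84 K.

5.8 K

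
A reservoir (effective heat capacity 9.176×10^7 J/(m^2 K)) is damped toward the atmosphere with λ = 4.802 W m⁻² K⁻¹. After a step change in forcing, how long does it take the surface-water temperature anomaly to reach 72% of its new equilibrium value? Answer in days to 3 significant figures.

282 days

Areal heat capacity C = 9.176×10^7 J/(m^2 K) (given).
τ = C / λ = 9.18×10^7 / 4.802 = 1.91×10^7 s.
Fraction reached: 1 − e^(−t/τ) = 0.72 ⇒ t = −τ ln(1 − 0.72) = τ × 1.27.
t = 2.43×10^7 s = 282 days.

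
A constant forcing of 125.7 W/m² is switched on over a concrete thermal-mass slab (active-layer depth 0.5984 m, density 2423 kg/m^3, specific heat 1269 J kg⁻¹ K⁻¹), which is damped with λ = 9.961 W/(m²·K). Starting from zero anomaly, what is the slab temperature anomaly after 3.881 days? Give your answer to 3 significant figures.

10.6 K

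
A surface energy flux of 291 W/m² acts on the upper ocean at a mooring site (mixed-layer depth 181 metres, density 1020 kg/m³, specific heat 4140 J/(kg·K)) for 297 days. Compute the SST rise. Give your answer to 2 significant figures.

Areal heat capacity C = ρ c_p D = 1020 × 4140 × 181 = 7.64×10^8 J/(m²·K).
Net heat input Q = F Δt = 291 × (297 days × 86400 s/day) = 7.47×10^9 J/m².
ΔT = Q / C = 7.47×10^9 / 7.64×10^8 = 9.77 K.

9.8 K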